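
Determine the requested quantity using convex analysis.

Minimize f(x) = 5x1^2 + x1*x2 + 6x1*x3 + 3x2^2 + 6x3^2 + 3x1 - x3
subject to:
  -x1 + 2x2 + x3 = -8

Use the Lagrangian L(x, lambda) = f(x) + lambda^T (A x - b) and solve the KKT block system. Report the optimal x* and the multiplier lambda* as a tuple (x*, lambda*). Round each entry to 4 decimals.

Form the Lagrangian:
  L(x, lambda) = (1/2) x^T Q x + c^T x + lambda^T (A x - b)
Stationarity (grad_x L = 0): Q x + c + A^T lambda = 0.
Primal feasibility: A x = b.

This gives the KKT block system:
  [ Q   A^T ] [ x     ]   [-c ]
  [ A    0  ] [ lambda ] = [ b ]

Solving the linear system:
  x*      = (1.437, -2.6612, -1.2406)
  lambda* = (7.2651)
  f(x*)   = 31.8363

x* = (1.437, -2.6612, -1.2406), lambda* = (7.2651)


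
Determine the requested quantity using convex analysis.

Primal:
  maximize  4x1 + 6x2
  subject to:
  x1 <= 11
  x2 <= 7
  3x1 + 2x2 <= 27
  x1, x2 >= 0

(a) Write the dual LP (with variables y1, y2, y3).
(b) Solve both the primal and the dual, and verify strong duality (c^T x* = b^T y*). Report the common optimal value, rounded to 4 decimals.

The standard primal-dual pair for 'max c^T x s.t. A x <= b, x >= 0' is:
  Dual:  min b^T y  s.t.  A^T y >= c,  y >= 0.

So the dual LP is:
  minimize  11y1 + 7y2 + 27y3
  subject to:
    y1 + 3y3 >= 4
    y2 + 2y3 >= 6
    y1, y2, y3 >= 0

Solving the primal: x* = (4.3333, 7).
  primal value c^T x* = 59.3333.
Solving the dual: y* = (0, 3.3333, 1.3333).
  dual value b^T y* = 59.3333.
Strong duality: c^T x* = b^T y*. Confirmed.

59.3333


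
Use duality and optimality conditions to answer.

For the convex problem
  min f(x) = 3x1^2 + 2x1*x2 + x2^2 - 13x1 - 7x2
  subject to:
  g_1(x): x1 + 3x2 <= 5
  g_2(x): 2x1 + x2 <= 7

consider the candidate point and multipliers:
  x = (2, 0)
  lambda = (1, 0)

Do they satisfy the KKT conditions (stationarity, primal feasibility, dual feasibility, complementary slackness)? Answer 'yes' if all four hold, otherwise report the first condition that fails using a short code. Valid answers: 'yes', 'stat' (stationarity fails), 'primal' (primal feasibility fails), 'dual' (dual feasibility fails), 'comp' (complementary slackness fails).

Gradient of f: grad f(x) = Q x + c = (-1, -3)
Constraint values g_i(x) = a_i^T x - b_i:
  g_1((2, 0)) = -3
  g_2((2, 0)) = -3
Stationarity residual: grad f(x) + sum_i lambda_i a_i = (0, 0)
  -> stationarity OK
Primal feasibility (all g_i <= 0): OK
Dual feasibility (all lambda_i >= 0): OK
Complementary slackness (lambda_i * g_i(x) = 0 for all i): FAILS

Verdict: the first failing condition is complementary_slackness -> comp.

comp


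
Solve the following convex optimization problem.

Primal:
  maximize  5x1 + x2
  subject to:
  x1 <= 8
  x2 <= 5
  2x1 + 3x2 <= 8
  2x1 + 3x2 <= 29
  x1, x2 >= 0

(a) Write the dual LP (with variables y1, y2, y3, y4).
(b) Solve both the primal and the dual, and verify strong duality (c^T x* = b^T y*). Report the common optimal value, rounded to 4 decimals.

The standard primal-dual pair for 'max c^T x s.t. A x <= b, x >= 0' is:
  Dual:  min b^T y  s.t.  A^T y >= c,  y >= 0.

So the dual LP is:
  minimize  8y1 + 5y2 + 8y3 + 29y4
  subject to:
    y1 + 2y3 + 2y4 >= 5
    y2 + 3y3 + 3y4 >= 1
    y1, y2, y3, y4 >= 0

Solving the primal: x* = (4, 0).
  primal value c^T x* = 20.
Solving the dual: y* = (0, 0, 2.5, 0).
  dual value b^T y* = 20.
Strong duality: c^T x* = b^T y*. Confirmed.

20


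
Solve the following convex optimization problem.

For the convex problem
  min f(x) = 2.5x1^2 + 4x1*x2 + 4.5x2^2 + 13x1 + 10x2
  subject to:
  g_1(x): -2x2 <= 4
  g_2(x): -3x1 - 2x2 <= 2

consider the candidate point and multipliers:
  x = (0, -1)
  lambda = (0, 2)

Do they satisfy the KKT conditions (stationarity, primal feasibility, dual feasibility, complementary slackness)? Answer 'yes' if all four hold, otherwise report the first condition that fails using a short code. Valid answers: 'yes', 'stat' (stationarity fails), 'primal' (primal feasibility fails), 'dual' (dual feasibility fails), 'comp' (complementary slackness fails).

Gradient of f: grad f(x) = Q x + c = (9, 1)
Constraint values g_i(x) = a_i^T x - b_i:
  g_1((0, -1)) = -2
  g_2((0, -1)) = 0
Stationarity residual: grad f(x) + sum_i lambda_i a_i = (3, -3)
  -> stationarity FAILS
Primal feasibility (all g_i <= 0): OK
Dual feasibility (all lambda_i >= 0): OK
Complementary slackness (lambda_i * g_i(x) = 0 for all i): OK

Verdict: the first failing condition is stationarity -> stat.

stat


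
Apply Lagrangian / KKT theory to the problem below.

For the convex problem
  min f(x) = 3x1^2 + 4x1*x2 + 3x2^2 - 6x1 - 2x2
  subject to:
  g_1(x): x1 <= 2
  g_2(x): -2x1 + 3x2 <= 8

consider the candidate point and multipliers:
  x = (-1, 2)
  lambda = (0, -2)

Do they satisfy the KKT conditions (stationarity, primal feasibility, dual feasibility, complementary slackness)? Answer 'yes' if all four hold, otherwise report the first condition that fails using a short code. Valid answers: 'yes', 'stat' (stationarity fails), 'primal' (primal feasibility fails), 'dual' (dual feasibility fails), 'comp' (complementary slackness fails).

Gradient of f: grad f(x) = Q x + c = (-4, 6)
Constraint values g_i(x) = a_i^T x - b_i:
  g_1((-1, 2)) = -3
  g_2((-1, 2)) = 0
Stationarity residual: grad f(x) + sum_i lambda_i a_i = (0, 0)
  -> stationarity OK
Primal feasibility (all g_i <= 0): OK
Dual feasibility (all lambda_i >= 0): FAILS
Complementary slackness (lambda_i * g_i(x) = 0 for all i): OK

Verdict: the first failing condition is dual_feasibility -> dual.

dual


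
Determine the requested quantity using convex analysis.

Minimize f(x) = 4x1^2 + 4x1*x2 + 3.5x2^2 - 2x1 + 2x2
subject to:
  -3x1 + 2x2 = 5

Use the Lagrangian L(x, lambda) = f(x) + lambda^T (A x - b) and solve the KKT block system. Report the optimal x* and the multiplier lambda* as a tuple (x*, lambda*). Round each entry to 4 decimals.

Form the Lagrangian:
  L(x, lambda) = (1/2) x^T Q x + c^T x + lambda^T (A x - b)
Stationarity (grad_x L = 0): Q x + c + A^T lambda = 0.
Primal feasibility: A x = b.

This gives the KKT block system:
  [ Q   A^T ] [ x     ]   [-c ]
  [ A    0  ] [ lambda ] = [ b ]

Solving the linear system:
  x*      = (-1.042, 0.9371)
  lambda* = (-2.1958)
  f(x*)   = 7.4685

x* = (-1.042, 0.9371), lambda* = (-2.1958)


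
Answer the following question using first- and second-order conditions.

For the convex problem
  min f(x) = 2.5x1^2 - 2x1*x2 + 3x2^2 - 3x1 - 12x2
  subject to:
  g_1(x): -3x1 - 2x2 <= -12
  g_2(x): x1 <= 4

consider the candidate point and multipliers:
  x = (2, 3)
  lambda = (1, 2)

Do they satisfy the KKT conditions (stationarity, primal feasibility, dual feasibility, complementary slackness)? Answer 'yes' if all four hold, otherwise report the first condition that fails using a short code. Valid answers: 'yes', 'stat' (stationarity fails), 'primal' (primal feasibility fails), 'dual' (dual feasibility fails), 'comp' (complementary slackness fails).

Gradient of f: grad f(x) = Q x + c = (1, 2)
Constraint values g_i(x) = a_i^T x - b_i:
  g_1((2, 3)) = 0
  g_2((2, 3)) = -2
Stationarity residual: grad f(x) + sum_i lambda_i a_i = (0, 0)
  -> stationarity OK
Primal feasibility (all g_i <= 0): OK
Dual feasibility (all lambda_i >= 0): OK
Complementary slackness (lambda_i * g_i(x) = 0 for all i): FAILS

Verdict: the first failing condition is complementary_slackness -> comp.

comp


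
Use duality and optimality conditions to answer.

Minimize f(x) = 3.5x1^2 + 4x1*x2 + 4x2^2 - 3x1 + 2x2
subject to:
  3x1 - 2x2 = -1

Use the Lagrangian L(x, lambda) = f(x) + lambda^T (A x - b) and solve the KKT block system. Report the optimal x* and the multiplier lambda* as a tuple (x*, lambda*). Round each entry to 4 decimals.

Form the Lagrangian:
  L(x, lambda) = (1/2) x^T Q x + c^T x + lambda^T (A x - b)
Stationarity (grad_x L = 0): Q x + c + A^T lambda = 0.
Primal feasibility: A x = b.

This gives the KKT block system:
  [ Q   A^T ] [ x     ]   [-c ]
  [ A    0  ] [ lambda ] = [ b ]

Solving the linear system:
  x*      = (-0.2162, 0.1757)
  lambda* = (1.2703)
  f(x*)   = 1.1351

x* = (-0.2162, 0.1757), lambda* = (1.2703)


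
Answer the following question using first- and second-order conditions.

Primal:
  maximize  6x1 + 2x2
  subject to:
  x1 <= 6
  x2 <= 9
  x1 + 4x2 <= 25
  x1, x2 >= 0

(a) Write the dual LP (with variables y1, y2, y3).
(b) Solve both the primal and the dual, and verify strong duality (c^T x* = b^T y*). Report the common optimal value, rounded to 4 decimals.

The standard primal-dual pair for 'max c^T x s.t. A x <= b, x >= 0' is:
  Dual:  min b^T y  s.t.  A^T y >= c,  y >= 0.

So the dual LP is:
  minimize  6y1 + 9y2 + 25y3
  subject to:
    y1 + y3 >= 6
    y2 + 4y3 >= 2
    y1, y2, y3 >= 0

Solving the primal: x* = (6, 4.75).
  primal value c^T x* = 45.5.
Solving the dual: y* = (5.5, 0, 0.5).
  dual value b^T y* = 45.5.
Strong duality: c^T x* = b^T y*. Confirmed.

45.5


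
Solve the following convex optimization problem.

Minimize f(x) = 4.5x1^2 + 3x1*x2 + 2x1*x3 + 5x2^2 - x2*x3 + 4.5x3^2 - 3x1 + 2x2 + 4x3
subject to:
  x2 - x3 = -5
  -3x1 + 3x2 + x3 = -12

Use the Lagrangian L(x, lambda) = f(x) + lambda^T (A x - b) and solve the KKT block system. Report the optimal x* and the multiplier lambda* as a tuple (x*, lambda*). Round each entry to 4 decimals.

Form the Lagrangian:
  L(x, lambda) = (1/2) x^T Q x + c^T x + lambda^T (A x - b)
Stationarity (grad_x L = 0): Q x + c + A^T lambda = 0.
Primal feasibility: A x = b.

This gives the KKT block system:
  [ Q   A^T ] [ x     ]   [-c ]
  [ A    0  ] [ lambda ] = [ b ]

Solving the linear system:
  x*      = (1.3022, -3.2734, 1.7266)
  lambda* = (26.2014, 0.7842)
  f(x*)   = 68.4353

x* = (1.3022, -3.2734, 1.7266), lambda* = (26.2014, 0.7842)


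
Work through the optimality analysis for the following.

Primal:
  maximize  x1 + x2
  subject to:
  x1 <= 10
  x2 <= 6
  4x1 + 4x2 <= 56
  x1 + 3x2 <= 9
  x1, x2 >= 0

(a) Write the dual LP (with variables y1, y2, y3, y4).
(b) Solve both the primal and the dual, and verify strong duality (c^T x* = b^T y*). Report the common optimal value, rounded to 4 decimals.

The standard primal-dual pair for 'max c^T x s.t. A x <= b, x >= 0' is:
  Dual:  min b^T y  s.t.  A^T y >= c,  y >= 0.

So the dual LP is:
  minimize  10y1 + 6y2 + 56y3 + 9y4
  subject to:
    y1 + 4y3 + y4 >= 1
    y2 + 4y3 + 3y4 >= 1
    y1, y2, y3, y4 >= 0

Solving the primal: x* = (9, 0).
  primal value c^T x* = 9.
Solving the dual: y* = (0, 0, 0, 1).
  dual value b^T y* = 9.
Strong duality: c^T x* = b^T y*. Confirmed.

9


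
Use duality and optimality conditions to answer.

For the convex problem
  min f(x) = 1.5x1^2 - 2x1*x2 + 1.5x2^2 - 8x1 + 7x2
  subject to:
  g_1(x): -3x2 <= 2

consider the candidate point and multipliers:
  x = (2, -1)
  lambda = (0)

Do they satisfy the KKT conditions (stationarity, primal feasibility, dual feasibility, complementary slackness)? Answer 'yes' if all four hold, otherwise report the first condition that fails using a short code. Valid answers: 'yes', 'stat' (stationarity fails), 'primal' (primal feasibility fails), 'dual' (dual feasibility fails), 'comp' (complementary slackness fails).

Gradient of f: grad f(x) = Q x + c = (0, 0)
Constraint values g_i(x) = a_i^T x - b_i:
  g_1((2, -1)) = 1
Stationarity residual: grad f(x) + sum_i lambda_i a_i = (0, 0)
  -> stationarity OK
Primal feasibility (all g_i <= 0): FAILS
Dual feasibility (all lambda_i >= 0): OK
Complementary slackness (lambda_i * g_i(x) = 0 for all i): OK

Verdict: the first failing condition is primal_feasibility -> primal.

primal


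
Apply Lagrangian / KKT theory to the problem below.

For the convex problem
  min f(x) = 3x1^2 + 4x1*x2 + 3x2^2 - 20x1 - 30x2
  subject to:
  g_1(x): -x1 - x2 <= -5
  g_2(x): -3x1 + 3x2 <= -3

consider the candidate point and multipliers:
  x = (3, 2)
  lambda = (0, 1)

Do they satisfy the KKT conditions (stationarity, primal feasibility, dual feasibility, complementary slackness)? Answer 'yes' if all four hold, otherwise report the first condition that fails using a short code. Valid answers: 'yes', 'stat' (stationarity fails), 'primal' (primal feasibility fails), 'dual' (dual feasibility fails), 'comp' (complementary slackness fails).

Gradient of f: grad f(x) = Q x + c = (6, -6)
Constraint values g_i(x) = a_i^T x - b_i:
  g_1((3, 2)) = 0
  g_2((3, 2)) = 0
Stationarity residual: grad f(x) + sum_i lambda_i a_i = (3, -3)
  -> stationarity FAILS
Primal feasibility (all g_i <= 0): OK
Dual feasibility (all lambda_i >= 0): OK
Complementary slackness (lambda_i * g_i(x) = 0 for all i): OK

Verdict: the first failing condition is stationarity -> stat.

stat


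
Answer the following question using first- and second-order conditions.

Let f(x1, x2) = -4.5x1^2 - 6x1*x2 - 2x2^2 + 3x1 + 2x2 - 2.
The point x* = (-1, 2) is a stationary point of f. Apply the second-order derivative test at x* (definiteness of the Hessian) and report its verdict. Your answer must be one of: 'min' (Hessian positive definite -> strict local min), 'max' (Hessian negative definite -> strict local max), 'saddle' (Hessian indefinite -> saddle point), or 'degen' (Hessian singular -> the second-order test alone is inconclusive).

Compute the Hessian H = grad^2 f:
  H = [[-9, -6], [-6, -4]]
Verify stationarity: grad f(x*) = H x* + g = (0, 0).
Eigenvalues of H: -13, 0.
H has a zero eigenvalue (singular; negative semidefinite but not definite), so H is neither positive definite, negative definite, nor indefinite. The second-order test alone is inconclusive -> degen.
(Indeed, f is constant along the null direction of H through x*, so x* is not a strict local extremum.)

degen


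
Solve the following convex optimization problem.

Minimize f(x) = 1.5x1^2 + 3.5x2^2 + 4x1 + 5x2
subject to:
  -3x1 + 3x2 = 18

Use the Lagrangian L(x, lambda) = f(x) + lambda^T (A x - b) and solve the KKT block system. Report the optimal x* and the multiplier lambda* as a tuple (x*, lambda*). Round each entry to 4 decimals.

Form the Lagrangian:
  L(x, lambda) = (1/2) x^T Q x + c^T x + lambda^T (A x - b)
Stationarity (grad_x L = 0): Q x + c + A^T lambda = 0.
Primal feasibility: A x = b.

This gives the KKT block system:
  [ Q   A^T ] [ x     ]   [-c ]
  [ A    0  ] [ lambda ] = [ b ]

Solving the linear system:
  x*      = (-5.1, 0.9)
  lambda* = (-3.7667)
  f(x*)   = 25.95

x* = (-5.1, 0.9), lambda* = (-3.7667)


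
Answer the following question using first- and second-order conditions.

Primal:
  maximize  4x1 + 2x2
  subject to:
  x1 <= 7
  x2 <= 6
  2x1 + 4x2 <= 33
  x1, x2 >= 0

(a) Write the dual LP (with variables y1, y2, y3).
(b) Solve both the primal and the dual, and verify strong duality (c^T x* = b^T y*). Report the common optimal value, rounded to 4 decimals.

The standard primal-dual pair for 'max c^T x s.t. A x <= b, x >= 0' is:
  Dual:  min b^T y  s.t.  A^T y >= c,  y >= 0.

So the dual LP is:
  minimize  7y1 + 6y2 + 33y3
  subject to:
    y1 + 2y3 >= 4
    y2 + 4y3 >= 2
    y1, y2, y3 >= 0

Solving the primal: x* = (7, 4.75).
  primal value c^T x* = 37.5.
Solving the dual: y* = (3, 0, 0.5).
  dual value b^T y* = 37.5.
Strong duality: c^T x* = b^T y*. Confirmed.

37.5


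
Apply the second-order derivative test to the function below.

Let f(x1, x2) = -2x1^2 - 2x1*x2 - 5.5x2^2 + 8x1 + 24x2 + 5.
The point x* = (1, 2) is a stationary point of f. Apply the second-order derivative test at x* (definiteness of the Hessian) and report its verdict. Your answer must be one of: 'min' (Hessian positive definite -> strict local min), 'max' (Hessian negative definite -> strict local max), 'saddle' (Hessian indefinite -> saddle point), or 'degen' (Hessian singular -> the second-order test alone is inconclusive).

Compute the Hessian H = grad^2 f:
  H = [[-4, -2], [-2, -11]]
Verify stationarity: grad f(x*) = H x* + g = (0, 0).
Eigenvalues of H: -11.5311, -3.4689.
Both eigenvalues < 0, so H is negative definite -> x* is a strict local max.

max


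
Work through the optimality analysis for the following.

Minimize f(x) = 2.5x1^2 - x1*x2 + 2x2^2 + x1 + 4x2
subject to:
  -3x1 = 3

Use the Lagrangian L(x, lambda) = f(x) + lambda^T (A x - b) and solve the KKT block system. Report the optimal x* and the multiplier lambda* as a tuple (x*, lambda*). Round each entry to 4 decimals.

Form the Lagrangian:
  L(x, lambda) = (1/2) x^T Q x + c^T x + lambda^T (A x - b)
Stationarity (grad_x L = 0): Q x + c + A^T lambda = 0.
Primal feasibility: A x = b.

This gives the KKT block system:
  [ Q   A^T ] [ x     ]   [-c ]
  [ A    0  ] [ lambda ] = [ b ]

Solving the linear system:
  x*      = (-1, -1.25)
  lambda* = (-0.9167)
  f(x*)   = -1.625

x* = (-1, -1.25), lambda* = (-0.9167)


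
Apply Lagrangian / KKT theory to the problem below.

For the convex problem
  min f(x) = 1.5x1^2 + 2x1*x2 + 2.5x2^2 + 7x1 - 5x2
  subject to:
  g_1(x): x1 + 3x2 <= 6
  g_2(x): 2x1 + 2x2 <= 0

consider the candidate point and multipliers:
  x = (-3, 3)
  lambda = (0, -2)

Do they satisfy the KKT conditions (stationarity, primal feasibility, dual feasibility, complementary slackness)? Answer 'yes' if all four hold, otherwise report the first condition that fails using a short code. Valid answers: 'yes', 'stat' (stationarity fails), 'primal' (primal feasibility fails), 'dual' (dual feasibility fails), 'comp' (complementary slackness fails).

Gradient of f: grad f(x) = Q x + c = (4, 4)
Constraint values g_i(x) = a_i^T x - b_i:
  g_1((-3, 3)) = 0
  g_2((-3, 3)) = 0
Stationarity residual: grad f(x) + sum_i lambda_i a_i = (0, 0)
  -> stationarity OK
Primal feasibility (all g_i <= 0): OK
Dual feasibility (all lambda_i >= 0): FAILS
Complementary slackness (lambda_i * g_i(x) = 0 for all i): OK

Verdict: the first failing condition is dual_feasibility -> dual.

dual


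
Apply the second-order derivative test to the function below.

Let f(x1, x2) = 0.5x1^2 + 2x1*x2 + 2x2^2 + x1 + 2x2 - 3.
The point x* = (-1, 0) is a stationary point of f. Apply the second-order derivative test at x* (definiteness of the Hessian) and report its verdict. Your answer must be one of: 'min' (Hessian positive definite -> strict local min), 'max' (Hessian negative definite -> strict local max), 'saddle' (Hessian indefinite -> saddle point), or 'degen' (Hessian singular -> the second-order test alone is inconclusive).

Compute the Hessian H = grad^2 f:
  H = [[1, 2], [2, 4]]
Verify stationarity: grad f(x*) = H x* + g = (0, 0).
Eigenvalues of H: 0, 5.
H has a zero eigenvalue (singular; positive semidefinite but not definite), so H is neither positive definite, negative definite, nor indefinite. The second-order test alone is inconclusive -> degen.
(Indeed, f is constant along the null direction of H through x*, so x* is not a strict local extremum.)

degen


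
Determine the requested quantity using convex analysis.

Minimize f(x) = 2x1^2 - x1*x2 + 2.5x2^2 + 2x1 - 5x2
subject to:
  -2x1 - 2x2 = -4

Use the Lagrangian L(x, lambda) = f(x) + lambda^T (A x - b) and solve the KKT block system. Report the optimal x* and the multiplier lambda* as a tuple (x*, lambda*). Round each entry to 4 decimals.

Form the Lagrangian:
  L(x, lambda) = (1/2) x^T Q x + c^T x + lambda^T (A x - b)
Stationarity (grad_x L = 0): Q x + c + A^T lambda = 0.
Primal feasibility: A x = b.

This gives the KKT block system:
  [ Q   A^T ] [ x     ]   [-c ]
  [ A    0  ] [ lambda ] = [ b ]

Solving the linear system:
  x*      = (0.4545, 1.5455)
  lambda* = (1.1364)
  f(x*)   = -1.1364

x* = (0.4545, 1.5455), lambda* = (1.1364)


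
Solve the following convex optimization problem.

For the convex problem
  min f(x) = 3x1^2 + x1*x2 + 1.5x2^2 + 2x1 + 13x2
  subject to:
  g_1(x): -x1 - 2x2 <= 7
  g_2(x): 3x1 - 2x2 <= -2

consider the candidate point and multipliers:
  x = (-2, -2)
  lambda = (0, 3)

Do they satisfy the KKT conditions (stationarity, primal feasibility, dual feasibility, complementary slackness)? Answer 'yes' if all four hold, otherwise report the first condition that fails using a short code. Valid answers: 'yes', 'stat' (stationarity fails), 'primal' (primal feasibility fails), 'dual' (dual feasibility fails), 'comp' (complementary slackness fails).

Gradient of f: grad f(x) = Q x + c = (-12, 5)
Constraint values g_i(x) = a_i^T x - b_i:
  g_1((-2, -2)) = -1
  g_2((-2, -2)) = 0
Stationarity residual: grad f(x) + sum_i lambda_i a_i = (-3, -1)
  -> stationarity FAILS
Primal feasibility (all g_i <= 0): OK
Dual feasibility (all lambda_i >= 0): OK
Complementary slackness (lambda_i * g_i(x) = 0 for all i): OK

Verdict: the first failing condition is stationarity -> stat.

stat


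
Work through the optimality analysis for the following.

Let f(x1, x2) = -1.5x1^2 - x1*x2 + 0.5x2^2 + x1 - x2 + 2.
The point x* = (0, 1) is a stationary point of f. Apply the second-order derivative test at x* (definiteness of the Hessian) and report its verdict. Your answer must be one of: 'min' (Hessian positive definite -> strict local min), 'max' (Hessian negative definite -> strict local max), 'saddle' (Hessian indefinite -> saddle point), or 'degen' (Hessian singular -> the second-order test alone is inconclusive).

Compute the Hessian H = grad^2 f:
  H = [[-3, -1], [-1, 1]]
Verify stationarity: grad f(x*) = H x* + g = (0, 0).
Eigenvalues of H: -3.2361, 1.2361.
Eigenvalues have mixed signs, so H is indefinite -> x* is a saddle point.

saddle


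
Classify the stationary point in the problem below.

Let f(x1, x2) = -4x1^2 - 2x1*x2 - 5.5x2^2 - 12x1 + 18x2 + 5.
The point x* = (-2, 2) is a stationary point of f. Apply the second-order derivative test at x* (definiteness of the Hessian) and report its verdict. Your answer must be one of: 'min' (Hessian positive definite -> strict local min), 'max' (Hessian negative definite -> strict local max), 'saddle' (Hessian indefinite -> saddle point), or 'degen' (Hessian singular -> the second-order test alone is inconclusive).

Compute the Hessian H = grad^2 f:
  H = [[-8, -2], [-2, -11]]
Verify stationarity: grad f(x*) = H x* + g = (0, 0).
Eigenvalues of H: -12, -7.
Both eigenvalues < 0, so H is negative definite -> x* is a strict local max.

max


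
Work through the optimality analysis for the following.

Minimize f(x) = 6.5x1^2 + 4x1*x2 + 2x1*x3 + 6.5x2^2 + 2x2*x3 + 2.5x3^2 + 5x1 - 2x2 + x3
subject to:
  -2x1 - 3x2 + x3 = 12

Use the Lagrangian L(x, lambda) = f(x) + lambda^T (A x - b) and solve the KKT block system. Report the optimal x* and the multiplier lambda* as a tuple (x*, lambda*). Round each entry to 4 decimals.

Form the Lagrangian:
  L(x, lambda) = (1/2) x^T Q x + c^T x + lambda^T (A x - b)
Stationarity (grad_x L = 0): Q x + c + A^T lambda = 0.
Primal feasibility: A x = b.

This gives the KKT block system:
  [ Q   A^T ] [ x     ]   [-c ]
  [ A    0  ] [ lambda ] = [ b ]

Solving the linear system:
  x*      = (-1.6595, -1.8854, 3.0246)
  lambda* = (-9.0332)
  f(x*)   = 53.4481

x* = (-1.6595, -1.8854, 3.0246), lambda* = (-9.0332)


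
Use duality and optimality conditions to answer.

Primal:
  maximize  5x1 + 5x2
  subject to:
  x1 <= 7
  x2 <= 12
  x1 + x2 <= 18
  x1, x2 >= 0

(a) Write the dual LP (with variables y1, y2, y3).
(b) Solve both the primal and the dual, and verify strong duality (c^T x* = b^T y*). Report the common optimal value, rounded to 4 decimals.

The standard primal-dual pair for 'max c^T x s.t. A x <= b, x >= 0' is:
  Dual:  min b^T y  s.t.  A^T y >= c,  y >= 0.

So the dual LP is:
  minimize  7y1 + 12y2 + 18y3
  subject to:
    y1 + y3 >= 5
    y2 + y3 >= 5
    y1, y2, y3 >= 0

Solving the primal: x* = (6, 12).
  primal value c^T x* = 90.
Solving the dual: y* = (0, 0, 5).
  dual value b^T y* = 90.
Strong duality: c^T x* = b^T y*. Confirmed.

90


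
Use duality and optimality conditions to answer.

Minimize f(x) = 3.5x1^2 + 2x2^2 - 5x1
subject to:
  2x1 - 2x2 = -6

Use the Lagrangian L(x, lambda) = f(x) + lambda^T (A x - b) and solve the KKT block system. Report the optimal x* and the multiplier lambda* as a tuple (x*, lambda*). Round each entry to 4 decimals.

Form the Lagrangian:
  L(x, lambda) = (1/2) x^T Q x + c^T x + lambda^T (A x - b)
Stationarity (grad_x L = 0): Q x + c + A^T lambda = 0.
Primal feasibility: A x = b.

This gives the KKT block system:
  [ Q   A^T ] [ x     ]   [-c ]
  [ A    0  ] [ lambda ] = [ b ]

Solving the linear system:
  x*      = (-0.6364, 2.3636)
  lambda* = (4.7273)
  f(x*)   = 15.7727

x* = (-0.6364, 2.3636), lambda* = (4.7273)


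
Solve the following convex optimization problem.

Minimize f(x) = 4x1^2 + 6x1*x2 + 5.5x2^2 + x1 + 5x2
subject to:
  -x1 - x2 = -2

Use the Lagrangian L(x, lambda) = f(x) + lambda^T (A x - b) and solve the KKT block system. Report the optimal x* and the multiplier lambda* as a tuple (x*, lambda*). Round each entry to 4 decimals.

Form the Lagrangian:
  L(x, lambda) = (1/2) x^T Q x + c^T x + lambda^T (A x - b)
Stationarity (grad_x L = 0): Q x + c + A^T lambda = 0.
Primal feasibility: A x = b.

This gives the KKT block system:
  [ Q   A^T ] [ x     ]   [-c ]
  [ A    0  ] [ lambda ] = [ b ]

Solving the linear system:
  x*      = (2, 0)
  lambda* = (17)
  f(x*)   = 18

x* = (2, 0), lambda* = (17)


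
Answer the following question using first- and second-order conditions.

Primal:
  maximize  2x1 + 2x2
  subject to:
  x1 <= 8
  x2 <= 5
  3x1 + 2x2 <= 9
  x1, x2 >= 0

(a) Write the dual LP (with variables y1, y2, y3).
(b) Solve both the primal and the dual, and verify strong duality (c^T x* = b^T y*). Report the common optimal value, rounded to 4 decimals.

The standard primal-dual pair for 'max c^T x s.t. A x <= b, x >= 0' is:
  Dual:  min b^T y  s.t.  A^T y >= c,  y >= 0.

So the dual LP is:
  minimize  8y1 + 5y2 + 9y3
  subject to:
    y1 + 3y3 >= 2
    y2 + 2y3 >= 2
    y1, y2, y3 >= 0

Solving the primal: x* = (0, 4.5).
  primal value c^T x* = 9.
Solving the dual: y* = (0, 0, 1).
  dual value b^T y* = 9.
Strong duality: c^T x* = b^T y*. Confirmed.

9


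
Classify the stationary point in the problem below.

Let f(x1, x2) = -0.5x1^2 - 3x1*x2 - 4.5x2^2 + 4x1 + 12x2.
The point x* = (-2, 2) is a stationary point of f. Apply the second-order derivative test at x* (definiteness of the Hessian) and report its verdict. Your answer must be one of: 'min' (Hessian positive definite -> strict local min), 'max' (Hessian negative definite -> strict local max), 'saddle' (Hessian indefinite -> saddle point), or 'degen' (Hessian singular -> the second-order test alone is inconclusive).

Compute the Hessian H = grad^2 f:
  H = [[-1, -3], [-3, -9]]
Verify stationarity: grad f(x*) = H x* + g = (0, 0).
Eigenvalues of H: -10, 0.
H has a zero eigenvalue (singular; negative semidefinite but not definite), so H is neither positive definite, negative definite, nor indefinite. The second-order test alone is inconclusive -> degen.
(Indeed, f is constant along the null direction of H through x*, so x* is not a strict local extremum.)

degen


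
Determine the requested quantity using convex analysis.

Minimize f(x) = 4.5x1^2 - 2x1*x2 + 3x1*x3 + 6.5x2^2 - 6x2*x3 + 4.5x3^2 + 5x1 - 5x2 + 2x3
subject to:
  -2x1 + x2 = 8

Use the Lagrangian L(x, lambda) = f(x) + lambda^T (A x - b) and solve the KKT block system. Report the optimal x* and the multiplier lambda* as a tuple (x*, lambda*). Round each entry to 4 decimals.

Form the Lagrangian:
  L(x, lambda) = (1/2) x^T Q x + c^T x + lambda^T (A x - b)
Stationarity (grad_x L = 0): Q x + c + A^T lambda = 0.
Primal feasibility: A x = b.

This gives the KKT block system:
  [ Q   A^T ] [ x     ]   [-c ]
  [ A    0  ] [ lambda ] = [ b ]

Solving the linear system:
  x*      = (-3.2045, 1.5909, 1.9066)
  lambda* = (-10.6515)
  f(x*)   = 32.524

x* = (-3.2045, 1.5909, 1.9066), lambda* = (-10.6515)


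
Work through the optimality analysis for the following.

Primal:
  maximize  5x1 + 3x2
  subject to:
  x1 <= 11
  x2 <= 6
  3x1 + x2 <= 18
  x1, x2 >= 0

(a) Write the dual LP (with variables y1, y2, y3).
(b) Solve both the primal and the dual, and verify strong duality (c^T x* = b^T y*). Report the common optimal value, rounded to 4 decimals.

The standard primal-dual pair for 'max c^T x s.t. A x <= b, x >= 0' is:
  Dual:  min b^T y  s.t.  A^T y >= c,  y >= 0.

So the dual LP is:
  minimize  11y1 + 6y2 + 18y3
  subject to:
    y1 + 3y3 >= 5
    y2 + y3 >= 3
    y1, y2, y3 >= 0

Solving the primal: x* = (4, 6).
  primal value c^T x* = 38.
Solving the dual: y* = (0, 1.3333, 1.6667).
  dual value b^T y* = 38.
Strong duality: c^T x* = b^T y*. Confirmed.

38


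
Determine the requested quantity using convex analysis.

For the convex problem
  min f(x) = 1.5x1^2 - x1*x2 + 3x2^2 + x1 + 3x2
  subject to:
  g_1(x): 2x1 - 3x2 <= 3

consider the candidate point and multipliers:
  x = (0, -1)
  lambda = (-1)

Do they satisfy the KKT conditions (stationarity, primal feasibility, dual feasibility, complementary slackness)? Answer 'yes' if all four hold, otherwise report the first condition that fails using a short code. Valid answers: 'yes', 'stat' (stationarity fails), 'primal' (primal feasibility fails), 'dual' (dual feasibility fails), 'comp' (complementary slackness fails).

Gradient of f: grad f(x) = Q x + c = (2, -3)
Constraint values g_i(x) = a_i^T x - b_i:
  g_1((0, -1)) = 0
Stationarity residual: grad f(x) + sum_i lambda_i a_i = (0, 0)
  -> stationarity OK
Primal feasibility (all g_i <= 0): OK
Dual feasibility (all lambda_i >= 0): FAILS
Complementary slackness (lambda_i * g_i(x) = 0 for all i): OK

Verdict: the first failing condition is dual_feasibility -> dual.

dual


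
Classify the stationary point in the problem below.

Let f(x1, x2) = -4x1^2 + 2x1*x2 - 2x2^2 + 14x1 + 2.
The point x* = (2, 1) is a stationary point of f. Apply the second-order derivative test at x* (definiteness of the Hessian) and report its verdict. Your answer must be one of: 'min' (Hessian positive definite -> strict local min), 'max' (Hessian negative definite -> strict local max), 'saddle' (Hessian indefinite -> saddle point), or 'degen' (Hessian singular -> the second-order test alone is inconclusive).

Compute the Hessian H = grad^2 f:
  H = [[-8, 2], [2, -4]]
Verify stationarity: grad f(x*) = H x* + g = (0, 0).
Eigenvalues of H: -8.8284, -3.1716.
Both eigenvalues < 0, so H is negative definite -> x* is a strict local max.

max


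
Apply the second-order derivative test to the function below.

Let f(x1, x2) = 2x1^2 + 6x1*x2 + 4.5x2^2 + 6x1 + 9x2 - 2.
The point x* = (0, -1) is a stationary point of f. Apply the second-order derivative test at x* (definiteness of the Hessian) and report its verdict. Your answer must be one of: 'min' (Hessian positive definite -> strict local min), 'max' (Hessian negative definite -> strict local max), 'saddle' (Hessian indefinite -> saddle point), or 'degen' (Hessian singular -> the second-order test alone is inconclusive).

Compute the Hessian H = grad^2 f:
  H = [[4, 6], [6, 9]]
Verify stationarity: grad f(x*) = H x* + g = (0, 0).
Eigenvalues of H: 0, 13.
H has a zero eigenvalue (singular; positive semidefinite but not definite), so H is neither positive definite, negative definite, nor indefinite. The second-order test alone is inconclusive -> degen.
(Indeed, f is constant along the null direction of H through x*, so x* is not a strict local extremum.)

degen


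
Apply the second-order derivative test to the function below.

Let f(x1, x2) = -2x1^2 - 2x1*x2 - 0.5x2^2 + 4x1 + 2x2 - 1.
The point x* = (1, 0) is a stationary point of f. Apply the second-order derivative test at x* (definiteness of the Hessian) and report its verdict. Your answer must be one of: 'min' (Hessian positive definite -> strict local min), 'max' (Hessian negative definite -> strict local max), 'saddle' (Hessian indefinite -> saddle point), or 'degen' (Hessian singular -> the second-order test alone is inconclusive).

Compute the Hessian H = grad^2 f:
  H = [[-4, -2], [-2, -1]]
Verify stationarity: grad f(x*) = H x* + g = (0, 0).
Eigenvalues of H: -5, 0.
H has a zero eigenvalue (singular; negative semidefinite but not definite), so H is neither positive definite, negative definite, nor indefinite. The second-order test alone is inconclusive -> degen.
(Indeed, f is constant along the null direction of H through x*, so x* is not a strict local extremum.)

degen


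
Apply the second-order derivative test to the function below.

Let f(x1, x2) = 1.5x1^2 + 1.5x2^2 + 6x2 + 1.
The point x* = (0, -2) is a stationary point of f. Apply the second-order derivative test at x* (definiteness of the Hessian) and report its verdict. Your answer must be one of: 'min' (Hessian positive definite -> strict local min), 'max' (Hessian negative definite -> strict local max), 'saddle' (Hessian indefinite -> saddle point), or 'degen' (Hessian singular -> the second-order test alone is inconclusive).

Compute the Hessian H = grad^2 f:
  H = [[3, 0], [0, 3]]
Verify stationarity: grad f(x*) = H x* + g = (0, 0).
Eigenvalues of H: 3, 3.
Both eigenvalues > 0, so H is positive definite -> x* is a strict local min.

min


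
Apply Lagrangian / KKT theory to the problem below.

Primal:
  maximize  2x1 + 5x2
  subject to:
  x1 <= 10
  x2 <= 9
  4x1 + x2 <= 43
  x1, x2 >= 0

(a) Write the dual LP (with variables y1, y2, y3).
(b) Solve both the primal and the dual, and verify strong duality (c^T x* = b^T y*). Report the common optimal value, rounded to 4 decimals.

The standard primal-dual pair for 'max c^T x s.t. A x <= b, x >= 0' is:
  Dual:  min b^T y  s.t.  A^T y >= c,  y >= 0.

So the dual LP is:
  minimize  10y1 + 9y2 + 43y3
  subject to:
    y1 + 4y3 >= 2
    y2 + y3 >= 5
    y1, y2, y3 >= 0

Solving the primal: x* = (8.5, 9).
  primal value c^T x* = 62.
Solving the dual: y* = (0, 4.5, 0.5).
  dual value b^T y* = 62.
Strong duality: c^T x* = b^T y*. Confirmed.

62


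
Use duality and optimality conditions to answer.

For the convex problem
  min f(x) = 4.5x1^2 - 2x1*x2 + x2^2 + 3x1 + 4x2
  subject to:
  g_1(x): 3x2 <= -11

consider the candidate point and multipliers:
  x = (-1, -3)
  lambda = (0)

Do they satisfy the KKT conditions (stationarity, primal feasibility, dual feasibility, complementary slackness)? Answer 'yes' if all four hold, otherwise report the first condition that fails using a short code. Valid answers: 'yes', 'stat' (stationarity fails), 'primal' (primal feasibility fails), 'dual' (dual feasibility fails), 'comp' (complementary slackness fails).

Gradient of f: grad f(x) = Q x + c = (0, 0)
Constraint values g_i(x) = a_i^T x - b_i:
  g_1((-1, -3)) = 2
Stationarity residual: grad f(x) + sum_i lambda_i a_i = (0, 0)
  -> stationarity OK
Primal feasibility (all g_i <= 0): FAILS
Dual feasibility (all lambda_i >= 0): OK
Complementary slackness (lambda_i * g_i(x) = 0 for all i): OK

Verdict: the first failing condition is primal_feasibility -> primal.

primal


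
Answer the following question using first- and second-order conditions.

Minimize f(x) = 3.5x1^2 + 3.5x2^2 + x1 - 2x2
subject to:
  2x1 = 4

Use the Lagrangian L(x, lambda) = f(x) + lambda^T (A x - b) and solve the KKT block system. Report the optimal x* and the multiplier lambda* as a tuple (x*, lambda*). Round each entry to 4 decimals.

Form the Lagrangian:
  L(x, lambda) = (1/2) x^T Q x + c^T x + lambda^T (A x - b)
Stationarity (grad_x L = 0): Q x + c + A^T lambda = 0.
Primal feasibility: A x = b.

This gives the KKT block system:
  [ Q   A^T ] [ x     ]   [-c ]
  [ A    0  ] [ lambda ] = [ b ]

Solving the linear system:
  x*      = (2, 0.2857)
  lambda* = (-7.5)
  f(x*)   = 15.7143

x* = (2, 0.2857), lambda* = (-7.5)


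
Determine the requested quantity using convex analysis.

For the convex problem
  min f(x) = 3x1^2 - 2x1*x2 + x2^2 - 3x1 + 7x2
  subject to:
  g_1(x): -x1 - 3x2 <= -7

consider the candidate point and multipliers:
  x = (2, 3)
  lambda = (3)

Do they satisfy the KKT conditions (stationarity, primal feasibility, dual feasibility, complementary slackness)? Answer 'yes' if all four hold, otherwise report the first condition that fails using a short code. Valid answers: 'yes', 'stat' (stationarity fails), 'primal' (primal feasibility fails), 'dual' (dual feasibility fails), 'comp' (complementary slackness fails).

Gradient of f: grad f(x) = Q x + c = (3, 9)
Constraint values g_i(x) = a_i^T x - b_i:
  g_1((2, 3)) = -4
Stationarity residual: grad f(x) + sum_i lambda_i a_i = (0, 0)
  -> stationarity OK
Primal feasibility (all g_i <= 0): OK
Dual feasibility (all lambda_i >= 0): OK
Complementary slackness (lambda_i * g_i(x) = 0 for all i): FAILS

Verdict: the first failing condition is complementary_slackness -> comp.

comp


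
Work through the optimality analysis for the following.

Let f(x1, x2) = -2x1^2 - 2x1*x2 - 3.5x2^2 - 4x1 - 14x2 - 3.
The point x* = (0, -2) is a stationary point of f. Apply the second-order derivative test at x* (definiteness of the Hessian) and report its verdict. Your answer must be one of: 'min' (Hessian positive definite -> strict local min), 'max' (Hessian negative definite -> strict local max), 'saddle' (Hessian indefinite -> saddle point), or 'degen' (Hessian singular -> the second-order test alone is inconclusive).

Compute the Hessian H = grad^2 f:
  H = [[-4, -2], [-2, -7]]
Verify stationarity: grad f(x*) = H x* + g = (0, 0).
Eigenvalues of H: -8, -3.
Both eigenvalues < 0, so H is negative definite -> x* is a strict local max.

max


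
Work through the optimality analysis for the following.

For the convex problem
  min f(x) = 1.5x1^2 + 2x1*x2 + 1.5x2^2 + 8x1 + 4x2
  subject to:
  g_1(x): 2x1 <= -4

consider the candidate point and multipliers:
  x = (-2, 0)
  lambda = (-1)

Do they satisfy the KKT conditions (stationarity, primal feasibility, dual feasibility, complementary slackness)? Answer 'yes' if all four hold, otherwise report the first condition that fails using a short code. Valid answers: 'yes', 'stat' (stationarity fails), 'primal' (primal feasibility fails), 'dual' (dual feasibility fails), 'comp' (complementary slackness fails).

Gradient of f: grad f(x) = Q x + c = (2, 0)
Constraint values g_i(x) = a_i^T x - b_i:
  g_1((-2, 0)) = 0
Stationarity residual: grad f(x) + sum_i lambda_i a_i = (0, 0)
  -> stationarity OK
Primal feasibility (all g_i <= 0): OK
Dual feasibility (all lambda_i >= 0): FAILS
Complementary slackness (lambda_i * g_i(x) = 0 for all i): OK

Verdict: the first failing condition is dual_feasibility -> dual.

dual


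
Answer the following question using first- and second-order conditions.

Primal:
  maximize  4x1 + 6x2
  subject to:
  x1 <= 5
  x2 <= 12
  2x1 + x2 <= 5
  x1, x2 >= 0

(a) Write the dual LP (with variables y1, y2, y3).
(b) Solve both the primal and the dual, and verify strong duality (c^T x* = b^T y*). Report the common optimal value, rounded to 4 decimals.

The standard primal-dual pair for 'max c^T x s.t. A x <= b, x >= 0' is:
  Dual:  min b^T y  s.t.  A^T y >= c,  y >= 0.

So the dual LP is:
  minimize  5y1 + 12y2 + 5y3
  subject to:
    y1 + 2y3 >= 4
    y2 + y3 >= 6
    y1, y2, y3 >= 0

Solving the primal: x* = (0, 5).
  primal value c^T x* = 30.
Solving the dual: y* = (0, 0, 6).
  dual value b^T y* = 30.
Strong duality: c^T x* = b^T y*. Confirmed.

30


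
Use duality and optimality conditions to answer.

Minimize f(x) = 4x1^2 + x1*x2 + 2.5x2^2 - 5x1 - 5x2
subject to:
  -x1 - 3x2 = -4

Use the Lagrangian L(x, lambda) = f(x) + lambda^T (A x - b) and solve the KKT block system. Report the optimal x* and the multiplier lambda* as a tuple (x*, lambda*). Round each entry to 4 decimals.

Form the Lagrangian:
  L(x, lambda) = (1/2) x^T Q x + c^T x + lambda^T (A x - b)
Stationarity (grad_x L = 0): Q x + c + A^T lambda = 0.
Primal feasibility: A x = b.

This gives the KKT block system:
  [ Q   A^T ] [ x     ]   [-c ]
  [ A    0  ] [ lambda ] = [ b ]

Solving the linear system:
  x*      = (0.5352, 1.1549)
  lambda* = (0.4366)
  f(x*)   = -3.3521

x* = (0.5352, 1.1549), lambda* = (0.4366)


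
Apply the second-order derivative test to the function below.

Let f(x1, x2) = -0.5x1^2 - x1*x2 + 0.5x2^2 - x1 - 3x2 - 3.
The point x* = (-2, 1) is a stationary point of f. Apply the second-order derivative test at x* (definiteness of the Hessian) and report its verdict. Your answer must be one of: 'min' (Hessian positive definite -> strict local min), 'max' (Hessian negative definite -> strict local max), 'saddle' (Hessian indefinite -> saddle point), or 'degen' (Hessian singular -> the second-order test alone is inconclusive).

Compute the Hessian H = grad^2 f:
  H = [[-1, -1], [-1, 1]]
Verify stationarity: grad f(x*) = H x* + g = (0, 0).
Eigenvalues of H: -1.4142, 1.4142.
Eigenvalues have mixed signs, so H is indefinite -> x* is a saddle point.

saddle
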